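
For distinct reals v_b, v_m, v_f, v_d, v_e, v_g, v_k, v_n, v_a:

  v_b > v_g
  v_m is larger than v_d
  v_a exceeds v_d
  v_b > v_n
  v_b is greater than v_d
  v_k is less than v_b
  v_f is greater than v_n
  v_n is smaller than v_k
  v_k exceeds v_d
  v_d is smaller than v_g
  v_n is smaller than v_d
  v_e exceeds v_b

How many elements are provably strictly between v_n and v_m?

The relations place v_n below v_m. An element lies strictly between them when it is forced above v_n and also forced below v_m.
Above v_n: {v_d, v_f, v_g, v_a, v_k, v_b, v_e}. Below v_m: {v_d}.
Intersection: {v_d} — 1.

1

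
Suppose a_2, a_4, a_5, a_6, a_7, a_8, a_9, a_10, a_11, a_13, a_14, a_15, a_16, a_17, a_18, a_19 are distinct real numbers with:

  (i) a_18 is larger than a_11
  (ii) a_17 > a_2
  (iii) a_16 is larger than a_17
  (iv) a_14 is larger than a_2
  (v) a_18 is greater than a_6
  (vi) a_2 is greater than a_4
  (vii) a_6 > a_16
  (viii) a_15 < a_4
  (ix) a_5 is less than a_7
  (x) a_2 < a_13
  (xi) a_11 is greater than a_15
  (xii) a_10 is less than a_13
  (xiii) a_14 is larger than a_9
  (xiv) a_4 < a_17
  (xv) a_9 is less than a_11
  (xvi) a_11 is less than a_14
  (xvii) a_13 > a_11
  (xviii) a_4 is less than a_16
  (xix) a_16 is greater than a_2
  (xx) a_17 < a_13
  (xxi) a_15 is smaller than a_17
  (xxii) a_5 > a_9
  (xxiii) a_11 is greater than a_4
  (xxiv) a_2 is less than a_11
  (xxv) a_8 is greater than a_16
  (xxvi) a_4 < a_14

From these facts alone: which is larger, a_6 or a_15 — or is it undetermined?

a_15 < a_4 < a_2 < a_16 < a_6, by transitivity through a_4, a_2, a_16.
So a_6 is larger.

a_6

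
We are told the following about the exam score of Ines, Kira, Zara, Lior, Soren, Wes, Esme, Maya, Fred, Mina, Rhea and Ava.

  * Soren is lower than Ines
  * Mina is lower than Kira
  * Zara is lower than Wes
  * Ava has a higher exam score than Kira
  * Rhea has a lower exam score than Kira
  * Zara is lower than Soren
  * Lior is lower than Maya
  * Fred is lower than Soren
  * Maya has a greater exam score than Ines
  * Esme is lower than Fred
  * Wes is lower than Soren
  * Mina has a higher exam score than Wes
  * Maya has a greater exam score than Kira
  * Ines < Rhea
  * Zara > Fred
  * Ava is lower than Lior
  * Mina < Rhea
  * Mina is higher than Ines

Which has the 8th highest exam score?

Piecing the relations together gives one ordering: Esme < Fred < Zara < Wes < Soren < Ines < Mina < Rhea < Kira < Ava < Lior < Maya.
Counting 8 from the largest end gives Soren.

Soren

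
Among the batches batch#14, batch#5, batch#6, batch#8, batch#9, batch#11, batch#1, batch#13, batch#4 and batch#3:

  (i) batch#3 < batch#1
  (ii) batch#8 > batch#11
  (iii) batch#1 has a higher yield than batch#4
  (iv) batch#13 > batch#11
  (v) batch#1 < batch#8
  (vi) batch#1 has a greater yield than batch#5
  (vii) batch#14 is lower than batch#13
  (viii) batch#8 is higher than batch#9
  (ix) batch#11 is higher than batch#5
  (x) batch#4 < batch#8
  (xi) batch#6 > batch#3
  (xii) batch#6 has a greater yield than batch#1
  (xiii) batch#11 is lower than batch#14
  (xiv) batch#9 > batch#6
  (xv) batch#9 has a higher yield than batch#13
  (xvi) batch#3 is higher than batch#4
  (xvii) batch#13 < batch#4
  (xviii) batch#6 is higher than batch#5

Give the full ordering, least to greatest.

batch#5 < batch#11 < batch#14 < batch#13 < batch#4 < batch#3 < batch#1 < batch#6 < batch#9 < batch#8

Each adjacent pair is fixed by a given relation: batch#5 < batch#11; batch#11 < batch#14; batch#14 < batch#13; batch#13 < batch#4; batch#4 < batch#3; batch#3 < batch#1; batch#1 < batch#6; batch#6 < batch#9; batch#9 < batch#8. Chaining them end to end gives the full order.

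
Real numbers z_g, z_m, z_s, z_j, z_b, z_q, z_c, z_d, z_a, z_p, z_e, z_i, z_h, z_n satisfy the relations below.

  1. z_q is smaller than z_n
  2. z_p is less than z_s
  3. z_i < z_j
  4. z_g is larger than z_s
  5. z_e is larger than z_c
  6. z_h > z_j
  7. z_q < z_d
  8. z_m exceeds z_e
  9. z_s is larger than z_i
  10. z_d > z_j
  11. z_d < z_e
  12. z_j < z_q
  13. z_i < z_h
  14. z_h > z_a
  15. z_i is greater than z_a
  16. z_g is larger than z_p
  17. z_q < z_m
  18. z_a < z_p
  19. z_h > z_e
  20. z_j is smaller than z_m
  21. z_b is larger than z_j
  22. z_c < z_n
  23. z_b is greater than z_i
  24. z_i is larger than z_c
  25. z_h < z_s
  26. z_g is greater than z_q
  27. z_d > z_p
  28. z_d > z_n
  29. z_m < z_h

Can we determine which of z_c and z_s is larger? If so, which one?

z_c < z_i and z_i < z_j give z_c < z_j.
With z_j < z_q: z_c < z_i < z_j < z_q.
Then z_q < z_n extends the chain to z_n.
Then z_n < z_d extends the chain to z_d.
With z_d < z_e: z_c < z_i < z_j < z_q < z_n < z_d < z_e.
With z_e < z_m: z_c < z_i < z_j < z_q < z_n < z_d < z_e < z_m.
With z_m < z_h: z_c < z_i < z_j < z_q < z_n < z_d < z_e < z_m < z_h.
With z_h < z_s: z_c < z_i < z_j < z_q < z_n < z_d < z_e < z_m < z_h < z_s.
So z_s is larger.

z_s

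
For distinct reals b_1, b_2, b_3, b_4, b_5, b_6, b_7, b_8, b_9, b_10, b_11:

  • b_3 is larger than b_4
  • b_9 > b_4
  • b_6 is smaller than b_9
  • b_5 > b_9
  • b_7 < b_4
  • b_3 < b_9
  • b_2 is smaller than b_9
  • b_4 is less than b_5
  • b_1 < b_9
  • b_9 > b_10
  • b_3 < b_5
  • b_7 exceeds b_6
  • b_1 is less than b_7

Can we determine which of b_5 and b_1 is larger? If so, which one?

Link the given pairs in sequence: b_1 < b_7; b_7 < b_4; b_4 < b_3; b_3 < b_5.
Together: b_1 < b_7 < b_4 < b_3 < b_5.
So b_5 is larger.

b_5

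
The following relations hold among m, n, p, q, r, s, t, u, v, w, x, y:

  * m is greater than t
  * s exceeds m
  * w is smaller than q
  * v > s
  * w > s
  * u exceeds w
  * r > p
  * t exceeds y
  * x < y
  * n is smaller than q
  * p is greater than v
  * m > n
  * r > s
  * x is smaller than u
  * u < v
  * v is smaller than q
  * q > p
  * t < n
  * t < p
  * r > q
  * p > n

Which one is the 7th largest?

s

The consecutive relations fix a unique order: x < y < t < n < m < s < w < u < v < p < q < r.
Counting 7 from the largest end gives s.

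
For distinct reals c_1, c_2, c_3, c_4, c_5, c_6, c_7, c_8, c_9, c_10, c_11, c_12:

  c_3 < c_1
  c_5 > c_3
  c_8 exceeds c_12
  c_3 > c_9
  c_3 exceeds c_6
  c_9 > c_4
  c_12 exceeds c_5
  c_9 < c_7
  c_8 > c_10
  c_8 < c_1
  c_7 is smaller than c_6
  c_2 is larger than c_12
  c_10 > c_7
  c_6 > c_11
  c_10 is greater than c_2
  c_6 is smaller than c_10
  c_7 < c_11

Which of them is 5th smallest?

c_6

Piecing the relations together gives one ordering: c_4 < c_9 < c_7 < c_11 < c_6 < c_3 < c_5 < c_12 < c_2 < c_10 < c_8 < c_1.
The 5th smallest is c_6.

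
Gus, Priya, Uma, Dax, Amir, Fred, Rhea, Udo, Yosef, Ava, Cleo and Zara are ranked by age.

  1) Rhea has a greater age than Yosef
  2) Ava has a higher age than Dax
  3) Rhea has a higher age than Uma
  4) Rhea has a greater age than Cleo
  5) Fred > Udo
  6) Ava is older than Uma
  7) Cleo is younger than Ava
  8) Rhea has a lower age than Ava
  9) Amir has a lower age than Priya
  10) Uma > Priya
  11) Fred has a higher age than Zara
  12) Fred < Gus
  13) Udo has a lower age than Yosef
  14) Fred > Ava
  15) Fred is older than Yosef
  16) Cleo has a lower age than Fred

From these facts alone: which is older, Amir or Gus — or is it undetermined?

Gus

Amir < Priya and Priya < Uma give Amir < Uma.
With Uma < Rhea: Amir < Priya < Uma < Rhea.
Then Rhea < Ava extends the chain to Ava.
With Ava < Fred: Amir < Priya < Uma < Rhea < Ava < Fred.
Then Fred < Gus extends the chain to Gus.
So Gus is older.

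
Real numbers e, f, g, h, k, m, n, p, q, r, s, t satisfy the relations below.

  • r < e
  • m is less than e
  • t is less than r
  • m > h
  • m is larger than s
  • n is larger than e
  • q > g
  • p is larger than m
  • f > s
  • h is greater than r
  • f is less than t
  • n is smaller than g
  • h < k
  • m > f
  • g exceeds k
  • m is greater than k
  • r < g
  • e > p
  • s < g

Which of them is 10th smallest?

The consecutive relations fix a unique order: s < f < t < r < h < k < m < p < e < n < g < q.
The 10th smallest is n.

n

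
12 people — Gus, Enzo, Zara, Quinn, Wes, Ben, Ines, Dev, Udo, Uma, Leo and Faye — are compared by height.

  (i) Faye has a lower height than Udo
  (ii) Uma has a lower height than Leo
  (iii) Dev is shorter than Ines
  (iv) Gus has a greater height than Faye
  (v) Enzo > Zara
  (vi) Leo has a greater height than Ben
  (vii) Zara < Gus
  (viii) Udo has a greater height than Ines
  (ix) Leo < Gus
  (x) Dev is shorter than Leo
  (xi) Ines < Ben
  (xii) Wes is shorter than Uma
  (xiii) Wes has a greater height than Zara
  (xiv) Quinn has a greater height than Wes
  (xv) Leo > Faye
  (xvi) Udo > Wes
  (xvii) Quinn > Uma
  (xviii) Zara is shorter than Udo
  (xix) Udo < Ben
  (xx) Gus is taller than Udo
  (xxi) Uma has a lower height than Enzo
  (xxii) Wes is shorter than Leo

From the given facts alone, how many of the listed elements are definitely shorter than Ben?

Directly below Ben: Ines, Udo.
One step further: Zara, Wes, Faye, Dev (6 so far).
No other element is forced below Ben by the given relations, so the count is 6.

6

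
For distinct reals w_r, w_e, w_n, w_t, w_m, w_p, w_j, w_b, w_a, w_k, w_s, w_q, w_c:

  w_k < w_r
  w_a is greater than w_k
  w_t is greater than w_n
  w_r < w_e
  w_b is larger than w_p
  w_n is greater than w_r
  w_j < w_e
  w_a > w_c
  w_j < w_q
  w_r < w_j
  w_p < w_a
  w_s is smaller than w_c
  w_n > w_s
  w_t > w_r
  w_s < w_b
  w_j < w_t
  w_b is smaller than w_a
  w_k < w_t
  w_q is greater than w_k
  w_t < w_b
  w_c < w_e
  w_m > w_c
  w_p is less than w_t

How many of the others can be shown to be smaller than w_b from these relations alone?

7

Directly below w_b: w_s, w_p, w_t.
One step further: w_k, w_r, w_n, w_j (7 so far).
Nothing else is reachable below w_b; 7 in all.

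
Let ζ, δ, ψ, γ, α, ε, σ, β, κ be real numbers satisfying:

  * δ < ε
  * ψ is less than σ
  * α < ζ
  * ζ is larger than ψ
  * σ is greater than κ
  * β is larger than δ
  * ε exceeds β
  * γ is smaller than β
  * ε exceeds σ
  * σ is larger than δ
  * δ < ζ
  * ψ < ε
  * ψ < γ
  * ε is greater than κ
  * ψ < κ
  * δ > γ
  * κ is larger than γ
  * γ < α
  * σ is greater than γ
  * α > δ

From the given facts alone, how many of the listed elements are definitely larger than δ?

5

From δ the given relations immediately reach β, σ, ε, α, ζ.
Nothing else is reachable above δ; 5 in all.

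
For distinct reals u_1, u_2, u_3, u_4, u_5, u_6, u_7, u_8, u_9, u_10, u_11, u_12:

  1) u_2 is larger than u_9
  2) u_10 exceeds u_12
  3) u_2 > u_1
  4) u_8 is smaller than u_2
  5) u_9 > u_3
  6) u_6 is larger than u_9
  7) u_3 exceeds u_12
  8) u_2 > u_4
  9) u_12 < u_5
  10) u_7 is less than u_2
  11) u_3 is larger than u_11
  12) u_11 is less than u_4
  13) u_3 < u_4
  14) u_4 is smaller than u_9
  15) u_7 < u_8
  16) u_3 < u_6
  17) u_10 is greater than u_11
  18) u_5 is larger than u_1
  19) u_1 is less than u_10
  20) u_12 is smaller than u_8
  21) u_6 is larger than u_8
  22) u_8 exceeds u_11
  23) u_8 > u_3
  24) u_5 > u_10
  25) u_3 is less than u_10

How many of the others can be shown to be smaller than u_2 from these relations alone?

From u_2 the given relations immediately reach u_7, u_1, u_8, u_4, u_9.
From those, u_12, u_11, u_3 — 8 in total.
Nothing else is reachable below u_2; 8 in all.

8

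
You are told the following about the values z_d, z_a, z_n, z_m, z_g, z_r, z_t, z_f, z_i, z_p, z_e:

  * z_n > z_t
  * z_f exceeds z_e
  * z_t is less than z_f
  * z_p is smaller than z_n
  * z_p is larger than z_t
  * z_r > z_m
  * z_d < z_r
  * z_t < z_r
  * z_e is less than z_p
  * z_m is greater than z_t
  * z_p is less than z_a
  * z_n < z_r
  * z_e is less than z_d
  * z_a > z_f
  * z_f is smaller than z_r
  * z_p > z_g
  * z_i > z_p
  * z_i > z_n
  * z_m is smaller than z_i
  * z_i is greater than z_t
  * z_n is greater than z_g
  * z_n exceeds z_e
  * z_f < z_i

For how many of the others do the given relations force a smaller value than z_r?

From z_r the given relations immediately reach z_t, z_m, z_n, z_f, z_d.
From those, z_e, z_g, z_p — 8 in total.
No other element is forced below z_r by the given relations, so the count is 8.

8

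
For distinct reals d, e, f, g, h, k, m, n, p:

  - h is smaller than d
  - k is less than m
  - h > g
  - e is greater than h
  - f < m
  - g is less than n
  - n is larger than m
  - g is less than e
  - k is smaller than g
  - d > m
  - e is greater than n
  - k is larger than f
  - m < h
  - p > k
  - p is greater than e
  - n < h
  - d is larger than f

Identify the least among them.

f

Chaining upward from f: directly above it, k, m, d; then g, n, h, p; then e.
That covers every other element, and nothing is given below f, so f is the least.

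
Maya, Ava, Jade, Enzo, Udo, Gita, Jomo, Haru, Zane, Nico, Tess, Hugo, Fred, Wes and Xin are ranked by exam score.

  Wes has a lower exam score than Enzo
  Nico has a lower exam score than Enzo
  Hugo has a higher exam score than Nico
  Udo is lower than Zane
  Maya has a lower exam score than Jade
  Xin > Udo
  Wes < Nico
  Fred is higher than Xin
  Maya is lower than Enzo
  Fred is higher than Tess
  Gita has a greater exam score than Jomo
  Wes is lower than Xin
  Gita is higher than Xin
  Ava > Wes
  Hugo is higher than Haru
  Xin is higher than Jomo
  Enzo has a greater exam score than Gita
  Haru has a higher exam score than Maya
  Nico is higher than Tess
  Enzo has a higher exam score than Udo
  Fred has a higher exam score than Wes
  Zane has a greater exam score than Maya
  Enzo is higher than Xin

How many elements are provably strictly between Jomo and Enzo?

2

The relations place Jomo below Enzo. An element lies strictly between them when it is forced above Jomo and also forced below Enzo.
Above Jomo: {Xin, Fred, Gita}. Below Enzo: {Maya, Udo, Wes, Tess, Nico, Xin, Gita}.
Intersection: {Xin, Gita} — 2.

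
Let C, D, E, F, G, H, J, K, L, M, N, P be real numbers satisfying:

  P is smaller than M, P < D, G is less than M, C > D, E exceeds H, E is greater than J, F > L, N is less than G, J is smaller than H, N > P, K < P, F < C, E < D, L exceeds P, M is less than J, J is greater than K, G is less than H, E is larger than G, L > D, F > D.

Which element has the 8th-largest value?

The consecutive relations fix a unique order: K < P < N < G < M < J < H < E < D < L < F < C.
Counting 8 from the largest end gives M.

M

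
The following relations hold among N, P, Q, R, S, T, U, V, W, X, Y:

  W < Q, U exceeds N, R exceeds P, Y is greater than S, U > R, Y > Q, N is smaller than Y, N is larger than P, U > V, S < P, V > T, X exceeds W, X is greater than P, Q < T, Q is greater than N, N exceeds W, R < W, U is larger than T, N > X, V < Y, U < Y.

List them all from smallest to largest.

The consecutive links are each given: S < P; P < R; R < W; W < X; X < N; N < Q; Q < T; T < V; V < U; U < Y.

S < P < R < W < X < N < Q < T < V < U < Y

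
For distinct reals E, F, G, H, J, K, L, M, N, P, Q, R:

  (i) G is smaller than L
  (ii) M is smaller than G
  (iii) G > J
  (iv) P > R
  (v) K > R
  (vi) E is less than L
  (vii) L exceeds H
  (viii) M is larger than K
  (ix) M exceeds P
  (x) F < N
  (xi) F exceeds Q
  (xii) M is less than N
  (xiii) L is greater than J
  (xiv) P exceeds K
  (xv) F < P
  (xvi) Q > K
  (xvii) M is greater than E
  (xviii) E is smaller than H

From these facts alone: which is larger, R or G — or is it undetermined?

The relevant relations are R < K; K < Q; Q < F; F < P; P < M; M < G.
Chaining these gives R < K < Q < F < P < M < G.
So G is larger.

G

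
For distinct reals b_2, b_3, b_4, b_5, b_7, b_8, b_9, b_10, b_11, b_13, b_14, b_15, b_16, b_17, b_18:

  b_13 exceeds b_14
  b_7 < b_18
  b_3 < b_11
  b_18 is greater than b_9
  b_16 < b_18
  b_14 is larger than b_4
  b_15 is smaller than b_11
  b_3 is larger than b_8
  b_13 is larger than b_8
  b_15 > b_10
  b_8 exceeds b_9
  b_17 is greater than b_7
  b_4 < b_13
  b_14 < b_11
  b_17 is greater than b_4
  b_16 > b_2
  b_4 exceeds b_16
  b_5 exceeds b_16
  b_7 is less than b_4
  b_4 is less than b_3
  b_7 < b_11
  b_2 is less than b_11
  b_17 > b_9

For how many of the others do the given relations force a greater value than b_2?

9

The elements the relations force above b_2 are b_16, b_4, b_14, b_5, b_3, b_11, b_13, b_17, b_18 — no chain reaches any other.
That is 9.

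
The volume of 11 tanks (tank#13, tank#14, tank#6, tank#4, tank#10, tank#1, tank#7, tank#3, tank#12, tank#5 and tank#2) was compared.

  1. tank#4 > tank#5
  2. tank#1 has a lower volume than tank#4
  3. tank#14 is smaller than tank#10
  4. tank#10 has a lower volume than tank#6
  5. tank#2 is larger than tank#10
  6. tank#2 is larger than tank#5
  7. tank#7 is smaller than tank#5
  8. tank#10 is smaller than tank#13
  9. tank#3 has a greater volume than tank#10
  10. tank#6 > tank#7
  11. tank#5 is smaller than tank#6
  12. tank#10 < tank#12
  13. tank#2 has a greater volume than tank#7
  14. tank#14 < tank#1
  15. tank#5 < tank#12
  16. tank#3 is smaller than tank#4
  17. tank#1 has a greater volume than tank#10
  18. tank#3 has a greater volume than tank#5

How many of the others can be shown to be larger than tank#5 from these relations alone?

5

From tank#5 the given relations immediately reach tank#6, tank#3, tank#4, tank#12, tank#2.
No other element is forced above tank#5 by the given relations, so the count is 5.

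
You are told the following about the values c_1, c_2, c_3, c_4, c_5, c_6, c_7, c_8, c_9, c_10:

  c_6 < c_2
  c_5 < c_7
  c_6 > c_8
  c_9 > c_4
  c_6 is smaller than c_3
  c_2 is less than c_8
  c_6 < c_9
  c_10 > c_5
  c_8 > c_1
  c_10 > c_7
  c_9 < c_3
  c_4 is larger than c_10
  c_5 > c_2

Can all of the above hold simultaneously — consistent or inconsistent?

Chaining the given relations yields c_8 < c_6 < c_2, so c_8 < c_2. But one relation states c_2 < c_8. These cannot both hold.

inconsistent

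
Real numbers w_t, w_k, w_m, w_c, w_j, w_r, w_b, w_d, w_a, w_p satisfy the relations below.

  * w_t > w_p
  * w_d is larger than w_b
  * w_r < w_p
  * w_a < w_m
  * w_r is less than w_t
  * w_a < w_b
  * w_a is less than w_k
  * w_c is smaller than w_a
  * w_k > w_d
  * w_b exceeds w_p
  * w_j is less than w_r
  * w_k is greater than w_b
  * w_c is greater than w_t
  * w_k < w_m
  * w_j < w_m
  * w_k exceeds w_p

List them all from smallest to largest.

w_j < w_r < w_p < w_t < w_c < w_a < w_b < w_d < w_k < w_m

Each adjacent pair is fixed by a given relation: w_j < w_r; w_r < w_p; w_p < w_t; w_t < w_c; w_c < w_a; w_a < w_b; w_b < w_d; w_d < w_k; w_k < w_m. Chaining them end to end gives the full order.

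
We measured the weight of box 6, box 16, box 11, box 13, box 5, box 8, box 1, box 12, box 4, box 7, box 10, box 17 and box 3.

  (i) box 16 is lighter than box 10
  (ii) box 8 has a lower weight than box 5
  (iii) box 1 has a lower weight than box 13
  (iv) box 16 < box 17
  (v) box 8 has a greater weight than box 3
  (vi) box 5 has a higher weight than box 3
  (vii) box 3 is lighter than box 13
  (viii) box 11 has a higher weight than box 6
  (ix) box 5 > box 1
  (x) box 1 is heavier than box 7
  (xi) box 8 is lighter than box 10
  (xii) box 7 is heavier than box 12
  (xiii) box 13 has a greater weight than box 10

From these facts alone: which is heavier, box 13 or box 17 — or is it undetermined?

Following every chain through box 17: below box 17 we get box 16.
box 13 is not reached, and no chain runs the other way from box 13 to box 17.
So the given relations leave the order of box 17 and box 13 undetermined.

undetermined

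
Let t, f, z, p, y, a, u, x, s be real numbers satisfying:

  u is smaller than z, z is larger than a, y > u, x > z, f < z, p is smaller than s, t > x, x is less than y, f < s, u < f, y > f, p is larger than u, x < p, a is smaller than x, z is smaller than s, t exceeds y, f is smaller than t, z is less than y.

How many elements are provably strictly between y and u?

3

The relations place u below y. An element lies strictly between them when it is forced above u and also forced below y.
Above u: {f, z, x, p, s, t}. Below y: {f, a, z, x}.
Intersection: {f, z, x} — 3.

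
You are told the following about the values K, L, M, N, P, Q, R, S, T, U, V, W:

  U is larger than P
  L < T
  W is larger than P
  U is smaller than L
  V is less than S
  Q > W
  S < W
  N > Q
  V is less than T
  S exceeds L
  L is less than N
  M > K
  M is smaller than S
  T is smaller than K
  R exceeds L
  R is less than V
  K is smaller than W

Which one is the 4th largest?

S

Chaining the given pairs: P < U < L < R < V < T < K < M < S < W < Q < N.
The 4th largest is S.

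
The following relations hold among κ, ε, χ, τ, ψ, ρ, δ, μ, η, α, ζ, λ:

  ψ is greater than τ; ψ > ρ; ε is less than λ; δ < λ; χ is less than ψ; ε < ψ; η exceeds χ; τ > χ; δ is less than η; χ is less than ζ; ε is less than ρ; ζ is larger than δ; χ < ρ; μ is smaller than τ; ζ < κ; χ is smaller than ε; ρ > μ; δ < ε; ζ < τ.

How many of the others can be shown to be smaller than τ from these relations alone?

The elements the relations force below τ are χ, δ, μ, ζ — no chain reaches any other.
That is 4.

4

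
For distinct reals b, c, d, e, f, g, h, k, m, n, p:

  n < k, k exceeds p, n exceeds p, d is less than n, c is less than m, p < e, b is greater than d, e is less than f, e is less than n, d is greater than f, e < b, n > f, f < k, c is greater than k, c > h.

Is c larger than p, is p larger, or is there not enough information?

c

p < e and e < n give p < n.
With n < k: p < e < n < k.
Then k < c extends the chain to c.
So c is larger.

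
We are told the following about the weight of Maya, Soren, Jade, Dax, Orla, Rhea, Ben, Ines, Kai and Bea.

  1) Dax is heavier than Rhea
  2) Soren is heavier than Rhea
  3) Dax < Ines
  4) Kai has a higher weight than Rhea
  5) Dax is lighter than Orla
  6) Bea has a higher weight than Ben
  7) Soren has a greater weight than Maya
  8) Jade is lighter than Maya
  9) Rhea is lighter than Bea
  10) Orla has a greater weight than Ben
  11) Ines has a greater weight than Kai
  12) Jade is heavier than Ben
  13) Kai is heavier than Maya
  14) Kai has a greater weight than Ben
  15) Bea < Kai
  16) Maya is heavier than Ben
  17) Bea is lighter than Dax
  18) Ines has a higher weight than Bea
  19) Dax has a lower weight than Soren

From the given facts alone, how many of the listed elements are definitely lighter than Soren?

Directly below Soren: Rhea, Maya, Dax.
One step further: Ben, Jade, Bea (6 so far).
Nothing else is reachable below Soren; 6 in all.

6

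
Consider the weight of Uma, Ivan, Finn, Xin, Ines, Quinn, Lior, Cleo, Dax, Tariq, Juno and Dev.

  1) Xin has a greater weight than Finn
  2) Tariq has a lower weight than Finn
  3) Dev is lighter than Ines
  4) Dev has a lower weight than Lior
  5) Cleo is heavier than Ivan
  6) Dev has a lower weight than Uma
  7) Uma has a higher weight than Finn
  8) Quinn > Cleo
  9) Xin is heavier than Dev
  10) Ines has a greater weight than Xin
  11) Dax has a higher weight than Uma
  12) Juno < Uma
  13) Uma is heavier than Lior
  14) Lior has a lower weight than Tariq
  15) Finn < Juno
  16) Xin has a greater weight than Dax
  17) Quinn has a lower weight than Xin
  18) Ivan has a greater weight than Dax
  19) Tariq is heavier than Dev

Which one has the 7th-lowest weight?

Dax

Chaining the given pairs: Dev < Lior < Tariq < Finn < Juno < Uma < Dax < Ivan < Cleo < Quinn < Xin < Ines.
Counting 7 from the smallest end gives Dax.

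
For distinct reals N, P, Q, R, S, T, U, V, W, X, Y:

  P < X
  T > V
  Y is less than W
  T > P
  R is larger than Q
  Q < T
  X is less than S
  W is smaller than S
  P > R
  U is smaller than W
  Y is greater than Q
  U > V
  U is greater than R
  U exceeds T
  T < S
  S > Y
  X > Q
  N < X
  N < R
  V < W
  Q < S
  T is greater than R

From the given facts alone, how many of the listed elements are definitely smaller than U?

6

Directly below U: R, V, T.
One step further: N, Q, P (6 so far).
No other element is forced below U by the given relations, so the count is 6.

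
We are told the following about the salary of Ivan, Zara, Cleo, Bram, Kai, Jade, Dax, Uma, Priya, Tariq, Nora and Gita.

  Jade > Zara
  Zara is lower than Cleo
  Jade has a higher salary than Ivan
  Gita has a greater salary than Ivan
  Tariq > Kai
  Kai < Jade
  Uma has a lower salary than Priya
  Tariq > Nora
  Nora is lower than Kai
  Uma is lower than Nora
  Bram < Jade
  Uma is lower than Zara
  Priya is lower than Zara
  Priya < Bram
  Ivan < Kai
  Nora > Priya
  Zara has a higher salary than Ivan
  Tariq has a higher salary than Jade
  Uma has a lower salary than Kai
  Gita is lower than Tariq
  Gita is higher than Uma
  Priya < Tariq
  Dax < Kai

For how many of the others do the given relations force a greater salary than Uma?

9

The elements the relations force above Uma are Priya, Bram, Gita, Nora, Kai, Zara, Jade, Tariq, Cleo — no chain reaches any other.
That is 9.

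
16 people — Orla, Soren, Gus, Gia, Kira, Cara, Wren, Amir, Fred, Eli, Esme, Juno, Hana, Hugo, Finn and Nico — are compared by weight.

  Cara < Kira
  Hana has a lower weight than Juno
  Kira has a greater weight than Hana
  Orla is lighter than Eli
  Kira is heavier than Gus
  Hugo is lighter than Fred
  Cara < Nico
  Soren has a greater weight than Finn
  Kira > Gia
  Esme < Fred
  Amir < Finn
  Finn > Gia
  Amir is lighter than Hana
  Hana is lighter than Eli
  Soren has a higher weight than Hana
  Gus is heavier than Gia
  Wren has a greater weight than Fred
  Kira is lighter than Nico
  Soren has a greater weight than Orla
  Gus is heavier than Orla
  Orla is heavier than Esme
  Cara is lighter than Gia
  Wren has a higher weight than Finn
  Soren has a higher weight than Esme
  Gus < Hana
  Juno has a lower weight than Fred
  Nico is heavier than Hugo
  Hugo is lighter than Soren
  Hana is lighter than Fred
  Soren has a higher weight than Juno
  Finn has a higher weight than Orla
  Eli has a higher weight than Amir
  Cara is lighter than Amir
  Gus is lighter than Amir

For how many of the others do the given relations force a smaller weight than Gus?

4

The elements the relations force below Gus are Cara, Esme, Orla, Gia — no chain reaches any other.
That is 4.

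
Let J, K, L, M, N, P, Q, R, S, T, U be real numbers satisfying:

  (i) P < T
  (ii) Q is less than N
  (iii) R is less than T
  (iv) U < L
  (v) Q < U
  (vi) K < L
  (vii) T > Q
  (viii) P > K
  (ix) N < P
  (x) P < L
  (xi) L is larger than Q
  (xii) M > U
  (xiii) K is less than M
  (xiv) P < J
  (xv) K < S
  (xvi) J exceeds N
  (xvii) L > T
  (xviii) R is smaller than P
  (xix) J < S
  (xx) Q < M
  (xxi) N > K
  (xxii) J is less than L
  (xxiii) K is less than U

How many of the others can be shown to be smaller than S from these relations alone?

From S the given relations immediately reach K, J.
From those, N, P — 4 in total.
From those, R, Q — 6 in total.
No other element is forced below S by the given relations, so the count is 6.

6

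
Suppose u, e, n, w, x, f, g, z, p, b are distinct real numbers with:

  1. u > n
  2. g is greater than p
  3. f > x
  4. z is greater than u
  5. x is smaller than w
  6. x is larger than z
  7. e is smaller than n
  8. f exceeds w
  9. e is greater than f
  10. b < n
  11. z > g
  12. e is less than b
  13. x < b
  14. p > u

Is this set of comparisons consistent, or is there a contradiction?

Chaining the given relations yields x < w < f < e < b < n < u < p < g < z, so x < z. But one relation states z < x. These cannot both hold.

inconsistent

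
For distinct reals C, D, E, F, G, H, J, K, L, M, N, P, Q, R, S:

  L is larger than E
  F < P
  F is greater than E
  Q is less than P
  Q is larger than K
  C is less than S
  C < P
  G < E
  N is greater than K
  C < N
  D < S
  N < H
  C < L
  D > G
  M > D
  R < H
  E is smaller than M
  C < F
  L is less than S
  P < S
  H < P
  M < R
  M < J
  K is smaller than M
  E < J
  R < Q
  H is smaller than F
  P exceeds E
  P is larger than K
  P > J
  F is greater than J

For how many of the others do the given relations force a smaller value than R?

5

From R the given relations immediately reach M.
From those, K, D, E — 4 in total.
From those, G — 5 in total.
No other element is forced below R by the given relations, so the count is 5.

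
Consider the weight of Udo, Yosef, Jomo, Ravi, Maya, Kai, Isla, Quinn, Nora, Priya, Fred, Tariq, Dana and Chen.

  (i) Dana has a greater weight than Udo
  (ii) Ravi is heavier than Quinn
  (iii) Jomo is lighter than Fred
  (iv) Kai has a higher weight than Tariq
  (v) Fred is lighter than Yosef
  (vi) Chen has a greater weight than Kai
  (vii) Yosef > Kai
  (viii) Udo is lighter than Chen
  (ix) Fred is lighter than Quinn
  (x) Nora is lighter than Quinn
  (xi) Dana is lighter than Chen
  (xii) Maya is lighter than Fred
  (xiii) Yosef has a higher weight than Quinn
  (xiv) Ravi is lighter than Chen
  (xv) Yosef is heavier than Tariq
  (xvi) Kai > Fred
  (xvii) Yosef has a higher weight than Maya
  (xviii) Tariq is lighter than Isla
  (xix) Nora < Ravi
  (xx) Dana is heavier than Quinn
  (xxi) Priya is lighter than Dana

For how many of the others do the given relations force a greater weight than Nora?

The elements the relations force above Nora are Quinn, Ravi, Dana, Chen, Yosef — no chain reaches any other.
That is 5.

5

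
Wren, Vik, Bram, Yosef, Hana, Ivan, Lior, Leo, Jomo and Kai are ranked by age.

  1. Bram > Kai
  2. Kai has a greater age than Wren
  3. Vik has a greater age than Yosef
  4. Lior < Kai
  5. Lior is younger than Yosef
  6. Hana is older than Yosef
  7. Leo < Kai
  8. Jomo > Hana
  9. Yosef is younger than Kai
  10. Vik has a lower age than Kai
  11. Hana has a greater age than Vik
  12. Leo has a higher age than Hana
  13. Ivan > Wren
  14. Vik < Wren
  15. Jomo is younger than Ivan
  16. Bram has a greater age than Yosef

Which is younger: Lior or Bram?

Lior

Lior < Yosef and Yosef < Vik give Lior < Vik.
With Vik < Hana: Lior < Yosef < Vik < Hana.
With Hana < Leo: Lior < Yosef < Vik < Hana < Leo.
With Leo < Kai: Lior < Yosef < Vik < Hana < Leo < Kai.
With Kai < Bram: Lior < Yosef < Vik < Hana < Leo < Kai < Bram.
So Lior < Bram; Lior is the younger of the two.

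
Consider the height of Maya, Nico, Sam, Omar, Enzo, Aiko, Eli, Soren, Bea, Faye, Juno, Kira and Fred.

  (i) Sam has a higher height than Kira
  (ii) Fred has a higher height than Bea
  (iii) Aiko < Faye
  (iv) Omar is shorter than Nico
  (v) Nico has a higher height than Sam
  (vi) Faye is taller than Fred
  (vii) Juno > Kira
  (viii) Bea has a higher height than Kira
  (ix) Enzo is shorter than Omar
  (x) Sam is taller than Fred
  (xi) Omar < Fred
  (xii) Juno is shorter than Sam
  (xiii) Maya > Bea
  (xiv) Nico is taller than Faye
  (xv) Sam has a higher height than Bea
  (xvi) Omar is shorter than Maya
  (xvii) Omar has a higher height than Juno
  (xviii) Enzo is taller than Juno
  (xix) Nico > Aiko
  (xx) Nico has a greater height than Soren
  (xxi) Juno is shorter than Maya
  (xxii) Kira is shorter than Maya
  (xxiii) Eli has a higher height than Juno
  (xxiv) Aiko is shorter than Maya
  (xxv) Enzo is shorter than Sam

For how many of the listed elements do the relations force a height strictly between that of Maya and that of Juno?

2

The relations place Juno below Maya. An element lies strictly between them when it is forced above Juno and also forced below Maya.
Above Juno: {Eli, Enzo, Omar, Fred, Sam, Faye, Nico}. Below Maya: {Kira, Bea, Enzo, Omar, Aiko}.
Intersection: {Enzo, Omar} — 2.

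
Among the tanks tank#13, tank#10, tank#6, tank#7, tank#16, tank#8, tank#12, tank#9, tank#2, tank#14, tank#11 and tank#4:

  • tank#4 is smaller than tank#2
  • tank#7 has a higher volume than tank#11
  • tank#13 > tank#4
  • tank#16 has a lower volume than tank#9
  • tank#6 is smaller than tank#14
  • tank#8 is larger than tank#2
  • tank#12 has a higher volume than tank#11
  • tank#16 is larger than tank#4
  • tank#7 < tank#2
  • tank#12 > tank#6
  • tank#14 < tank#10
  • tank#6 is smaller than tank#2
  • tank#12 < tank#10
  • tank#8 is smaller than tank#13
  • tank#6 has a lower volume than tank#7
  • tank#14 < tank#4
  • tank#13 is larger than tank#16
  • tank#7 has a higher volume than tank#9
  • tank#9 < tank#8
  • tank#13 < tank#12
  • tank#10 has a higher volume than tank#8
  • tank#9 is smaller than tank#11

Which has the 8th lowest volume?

The consecutive relations fix a unique order: tank#6 < tank#14 < tank#4 < tank#16 < tank#9 < tank#11 < tank#7 < tank#2 < tank#8 < tank#13 < tank#12 < tank#10.
The 8th smallest is tank#2.

tank#2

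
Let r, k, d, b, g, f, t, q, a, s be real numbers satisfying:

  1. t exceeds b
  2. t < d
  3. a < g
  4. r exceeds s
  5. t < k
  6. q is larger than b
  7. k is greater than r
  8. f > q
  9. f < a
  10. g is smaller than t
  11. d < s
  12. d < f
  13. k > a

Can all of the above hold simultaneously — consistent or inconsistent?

We have d < f stated directly, yet also f < a < g < t < d by chaining the others — so f < d. Contradiction.

inconsistent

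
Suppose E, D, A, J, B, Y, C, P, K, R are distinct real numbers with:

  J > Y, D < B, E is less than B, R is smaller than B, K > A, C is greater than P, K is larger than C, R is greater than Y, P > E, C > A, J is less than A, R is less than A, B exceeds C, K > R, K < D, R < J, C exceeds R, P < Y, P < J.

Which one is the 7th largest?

R

Chaining the given pairs: E < P < Y < R < J < A < C < K < D < B.
Counting 7 from the largest end gives R.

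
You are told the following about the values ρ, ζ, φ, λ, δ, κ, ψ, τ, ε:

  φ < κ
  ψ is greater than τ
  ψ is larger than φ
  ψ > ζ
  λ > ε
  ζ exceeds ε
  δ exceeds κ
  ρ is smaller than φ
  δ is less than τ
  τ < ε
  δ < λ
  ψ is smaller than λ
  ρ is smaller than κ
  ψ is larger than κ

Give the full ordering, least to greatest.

Nothing is placed below ρ, so it is least; from there ρ < φ; φ < κ; κ < δ; δ < τ; τ < ε; ε < ζ; ζ < ψ; ψ < λ, each given directly.

ρ < φ < κ < δ < τ < ε < ζ < ψ < λ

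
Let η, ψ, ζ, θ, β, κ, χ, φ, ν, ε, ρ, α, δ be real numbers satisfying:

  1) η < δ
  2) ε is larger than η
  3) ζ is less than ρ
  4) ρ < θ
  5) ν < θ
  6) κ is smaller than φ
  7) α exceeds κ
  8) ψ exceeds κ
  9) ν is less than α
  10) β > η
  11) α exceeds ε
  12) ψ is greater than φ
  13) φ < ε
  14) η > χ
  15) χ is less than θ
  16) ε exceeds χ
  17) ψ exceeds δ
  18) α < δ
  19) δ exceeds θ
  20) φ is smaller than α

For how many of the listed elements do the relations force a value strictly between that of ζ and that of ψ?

3

Chaining upward from ζ reaches: ρ, θ, δ.
Chaining downward from ψ reaches: κ, ν, χ, η, φ, ε, ρ, α, θ, δ.
Strictly between ζ and ψ are those in both lists: ρ, θ, δ — 3 elements.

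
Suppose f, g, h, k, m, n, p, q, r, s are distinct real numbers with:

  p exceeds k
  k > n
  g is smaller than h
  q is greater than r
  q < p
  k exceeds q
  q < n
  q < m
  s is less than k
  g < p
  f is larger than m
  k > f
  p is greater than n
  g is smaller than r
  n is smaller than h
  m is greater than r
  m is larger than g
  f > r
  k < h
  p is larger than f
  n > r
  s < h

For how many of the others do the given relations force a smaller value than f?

The elements the relations force below f are g, r, q, m — no chain reaches any other.
That is 4.

4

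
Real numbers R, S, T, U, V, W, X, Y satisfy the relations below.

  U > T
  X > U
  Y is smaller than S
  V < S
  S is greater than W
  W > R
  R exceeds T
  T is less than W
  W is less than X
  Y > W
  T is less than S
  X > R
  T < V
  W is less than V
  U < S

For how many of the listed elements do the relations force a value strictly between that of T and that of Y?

2

Chaining upward from T reaches: R, W, U, V, X, S.
Chaining downward from Y reaches: R, W.
Strictly between T and Y are those in both lists: R, W — 2 elements.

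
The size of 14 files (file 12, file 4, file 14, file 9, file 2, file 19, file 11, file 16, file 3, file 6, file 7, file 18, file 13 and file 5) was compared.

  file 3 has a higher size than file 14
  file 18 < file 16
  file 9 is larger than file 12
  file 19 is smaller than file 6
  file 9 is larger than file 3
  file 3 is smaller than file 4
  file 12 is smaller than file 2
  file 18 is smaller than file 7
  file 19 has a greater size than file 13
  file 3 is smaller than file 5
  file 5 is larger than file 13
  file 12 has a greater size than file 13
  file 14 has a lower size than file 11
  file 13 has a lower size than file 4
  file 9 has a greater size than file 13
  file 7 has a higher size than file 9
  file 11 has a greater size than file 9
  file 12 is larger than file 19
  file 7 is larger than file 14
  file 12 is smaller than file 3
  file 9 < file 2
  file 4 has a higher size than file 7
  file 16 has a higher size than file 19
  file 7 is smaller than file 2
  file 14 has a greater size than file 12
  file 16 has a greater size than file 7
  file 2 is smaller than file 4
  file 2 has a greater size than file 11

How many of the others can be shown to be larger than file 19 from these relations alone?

From file 19 the given relations immediately reach file 12, file 6, file 16.
From those, file 14, file 3, file 9, file 2 — 7 in total.
From those, file 7, file 11, file 5, file 4 — 11 in total.
Nothing else is reachable above file 19; 11 in all.

11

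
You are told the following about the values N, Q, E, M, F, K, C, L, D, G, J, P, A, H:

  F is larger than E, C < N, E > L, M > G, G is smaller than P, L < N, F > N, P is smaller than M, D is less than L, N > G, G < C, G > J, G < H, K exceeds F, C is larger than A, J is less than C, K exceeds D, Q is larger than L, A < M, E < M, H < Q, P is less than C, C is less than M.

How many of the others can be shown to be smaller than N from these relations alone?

From N the given relations immediately reach L, G, C.
From those, J, D, P, A — 7 in total.
No other element is forced below N by the given relations, so the count is 7.

7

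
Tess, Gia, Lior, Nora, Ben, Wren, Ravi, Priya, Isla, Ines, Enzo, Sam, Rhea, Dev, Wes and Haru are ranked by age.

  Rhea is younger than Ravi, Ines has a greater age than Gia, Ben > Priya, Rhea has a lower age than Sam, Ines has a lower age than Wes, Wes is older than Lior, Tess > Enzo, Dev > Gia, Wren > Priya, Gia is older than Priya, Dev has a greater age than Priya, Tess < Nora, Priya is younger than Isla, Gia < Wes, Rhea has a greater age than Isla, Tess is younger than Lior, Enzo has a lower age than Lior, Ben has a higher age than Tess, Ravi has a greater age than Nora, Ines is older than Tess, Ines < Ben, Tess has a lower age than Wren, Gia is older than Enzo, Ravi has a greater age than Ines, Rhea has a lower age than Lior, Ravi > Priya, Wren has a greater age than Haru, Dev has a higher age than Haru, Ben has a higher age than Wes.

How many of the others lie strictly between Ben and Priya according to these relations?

6

The relations place Priya below Ben. An element lies strictly between them when it is forced above Priya and also forced below Ben.
Above Priya: {Isla, Rhea, Gia, Dev, Ines, Ravi, Wren, Lior, Wes, Sam}. Below Ben: {Enzo, Tess, Isla, Rhea, Gia, Ines, Lior, Wes}.
Intersection: {Isla, Rhea, Gia, Ines, Lior, Wes} — 6.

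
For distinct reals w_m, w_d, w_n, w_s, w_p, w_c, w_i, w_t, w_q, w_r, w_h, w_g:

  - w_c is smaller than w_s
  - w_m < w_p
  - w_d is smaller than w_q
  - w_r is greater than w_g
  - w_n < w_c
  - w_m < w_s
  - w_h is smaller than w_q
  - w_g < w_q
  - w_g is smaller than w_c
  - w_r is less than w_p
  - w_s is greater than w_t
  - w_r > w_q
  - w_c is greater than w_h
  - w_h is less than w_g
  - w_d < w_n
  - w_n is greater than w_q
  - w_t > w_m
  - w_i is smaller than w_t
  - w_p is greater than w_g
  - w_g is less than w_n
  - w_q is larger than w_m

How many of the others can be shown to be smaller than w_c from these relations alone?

6

From w_c the given relations immediately reach w_h, w_g, w_n.
From those, w_d, w_q — 5 in total.
From those, w_m — 6 in total.
No other element is forced below w_c by the given relations, so the count is 6.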